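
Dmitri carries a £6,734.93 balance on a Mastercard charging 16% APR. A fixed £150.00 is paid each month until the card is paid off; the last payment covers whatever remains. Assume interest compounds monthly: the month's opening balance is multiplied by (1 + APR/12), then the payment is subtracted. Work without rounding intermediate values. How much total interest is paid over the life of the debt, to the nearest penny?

Monthly rate r = 16%/12 = 1.33333% = 0.0133333.
Payoff takes n = ⌈−ln(1 − rB₀/P)/ln(1+r)⌉ = ⌈68.927⌉ = 69 payments; the last is £139.05.
Total paid = 68·£150.00 + £139.05 = £10,339.05.
Total interest = total paid − principal = £10,339.05 − £6,734.93 = £3,604.12.

£3,604.12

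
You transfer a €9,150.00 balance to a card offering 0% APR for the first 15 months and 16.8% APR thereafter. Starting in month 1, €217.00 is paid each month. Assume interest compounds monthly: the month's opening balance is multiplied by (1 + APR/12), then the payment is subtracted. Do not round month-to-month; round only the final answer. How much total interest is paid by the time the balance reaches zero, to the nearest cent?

Promo months 1–15 at r₀ = 0%/12 = 0; months 16+ at r₁ = 16.8%/12 = 0.014.
After month 15 (no interest yet): B = €9,150.00 − 15·€217.00 = €5,895.00.
Then at r₁ with €217.00/mo: n₂ = −ln(1 − r₁·B/P)/ln(1+r₁) ≈ 34.42 → 35 more payments.
Total paid = 49·€217.00 + €91.79 = €10,724.79; interest = €10,724.79 − €9,150.00 = €1,574.79.

€1,574.79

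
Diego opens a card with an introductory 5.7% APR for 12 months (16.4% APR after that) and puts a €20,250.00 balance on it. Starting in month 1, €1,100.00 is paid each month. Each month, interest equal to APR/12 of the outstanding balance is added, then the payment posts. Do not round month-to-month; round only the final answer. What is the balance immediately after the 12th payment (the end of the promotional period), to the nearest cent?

Promo months 1–12 at r₀ = 5.7%/12 = 0.00475; months 13+ at r₁ = 16.4%/12 = 0.0136667.
After month 12: iterate B ← B·(1+r₀) − €1,100.00 for 12 months → €7,884.52.

€7,884.52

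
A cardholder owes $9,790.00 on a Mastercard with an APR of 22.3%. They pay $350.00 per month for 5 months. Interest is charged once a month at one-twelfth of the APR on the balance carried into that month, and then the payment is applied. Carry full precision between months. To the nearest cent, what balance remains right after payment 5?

Monthly rate r = 22.3%/12 = 1.85833% = 0.0185833.
Each month: B ← B·(1+r) − $350.00.
Month 1: interest $181.93; balance after payment $9,621.93.
Month 2: interest $178.81; balance after payment $9,450.74.
Month 3: interest $175.63; balance after payment $9,276.36.
Month 4: interest $172.39; balance after payment $9,098.75.
Month 5: interest $169.09; balance after payment $8,917.84.

$8,917.84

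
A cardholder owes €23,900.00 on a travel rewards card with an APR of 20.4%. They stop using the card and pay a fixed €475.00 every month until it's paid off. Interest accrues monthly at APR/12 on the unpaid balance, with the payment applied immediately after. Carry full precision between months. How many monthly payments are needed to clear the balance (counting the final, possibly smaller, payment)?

Monthly rate r = 20.4%/12 = 1.7% = 0.017.
Recurrence: B ← B·(1+r) − €475.00.
Month 1: interest €406.30; balance after payment €23,831.30.
Month 2: interest €405.13; balance after payment €23,761.43.
Closed form: n = −ln(1 − rB₀/P)/ln(1+r) = −ln(0.14463)/ln(1.017) ≈ 114.703, so the balance reaches zero during payment 115.

115 payments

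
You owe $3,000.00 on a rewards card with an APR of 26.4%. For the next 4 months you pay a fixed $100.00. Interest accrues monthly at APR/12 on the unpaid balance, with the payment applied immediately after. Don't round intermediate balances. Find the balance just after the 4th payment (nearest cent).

$2,859.45

Monthly rate r = 26.4%/12 = 2.2% = 0.022.
Each month: B ← B·(1+r) − $100.00.
Month 1: interest $66.00; balance after payment $2,966.00.
Month 2: interest $65.25; balance after payment $2,931.25.
Month 3: interest $64.49; balance after payment $2,895.74.
Month 4: interest $63.71; balance after payment $2,859.45.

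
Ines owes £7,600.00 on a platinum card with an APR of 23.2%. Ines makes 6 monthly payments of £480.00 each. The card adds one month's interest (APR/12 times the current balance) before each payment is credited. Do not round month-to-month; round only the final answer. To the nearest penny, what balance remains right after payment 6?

£5,502.48

Monthly rate r = 23.2%/12 = 1.93333% = 0.0193333.
Each month: B ← B·(1+r) − £480.00.
Month 1: interest £146.93; balance after payment £7,266.93.
Month 2: interest £140.49; balance after payment £6,927.43.
Month 3: interest £133.93; balance after payment £6,581.36.
Month 4: interest £127.24; balance after payment £6,228.60.
Month 5: interest £120.42; balance after payment £5,869.02.
Month 6: interest £113.47; balance after payment £5,502.48.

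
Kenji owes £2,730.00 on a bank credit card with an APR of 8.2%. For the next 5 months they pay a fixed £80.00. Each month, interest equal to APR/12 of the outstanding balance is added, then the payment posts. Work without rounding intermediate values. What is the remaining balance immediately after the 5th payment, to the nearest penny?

£2,419.05

Monthly rate r = 8.2%/12 = 0.683333% = 0.00683333.
Each month: B ← B·(1+r) − £80.00.
Month 1: interest £18.65; balance after payment £2,668.66.
Month 2: interest £18.24; balance after payment £2,606.89.
Month 3: interest £17.81; balance after payment £2,544.70.
Month 4: interest £17.39; balance after payment £2,482.09.
Month 5: interest £16.96; balance after payment £2,419.05.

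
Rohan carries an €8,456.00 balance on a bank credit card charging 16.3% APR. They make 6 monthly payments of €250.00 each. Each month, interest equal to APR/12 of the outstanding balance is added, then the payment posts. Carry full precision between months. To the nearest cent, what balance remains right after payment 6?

€7,617.13

Monthly rate r = 16.3%/12 = 1.35833% = 0.0135833.
Each month: B ← B·(1+r) − €250.00.
Month 1: interest €114.86; balance after payment €8,320.86.
Month 2: interest €113.03; balance after payment €8,183.89.
Month 3: interest €111.16; balance after payment €8,045.05.
Month 4: interest €109.28; balance after payment €7,904.33.
Month 5: interest €107.37; balance after payment €7,761.70.
Month 6: interest €105.43; balance after payment €7,617.13.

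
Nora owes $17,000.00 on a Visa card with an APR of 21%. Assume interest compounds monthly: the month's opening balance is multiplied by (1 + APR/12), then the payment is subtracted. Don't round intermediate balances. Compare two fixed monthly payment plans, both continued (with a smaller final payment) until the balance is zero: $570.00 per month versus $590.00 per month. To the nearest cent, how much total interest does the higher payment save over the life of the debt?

Monthly rate r = 21%/12 = 1.75% = 0.0175.
At $570.00/mo: n = ⌈−ln(1 − rB₀/P)/ln(1+r)⌉ = 43 payments (last $308.59); total interest = total paid − $17,000.00 = $7,248.59.
At $590.00/mo: 41 payments (last $263.55); total interest $6,863.55.
Interest saved = $7,248.59 − $6,863.55 = $385.04.

$385.04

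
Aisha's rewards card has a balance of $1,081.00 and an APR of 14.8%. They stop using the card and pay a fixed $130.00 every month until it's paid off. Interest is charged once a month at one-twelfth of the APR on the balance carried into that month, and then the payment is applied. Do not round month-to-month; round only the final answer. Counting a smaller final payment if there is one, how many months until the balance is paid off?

9 payments

Monthly rate r = 14.8%/12 = 1.23333% = 0.0123333.
Recurrence: B ← B·(1+r) − $130.00.
Month 1: interest $13.33; balance after payment $964.33.
Month 2: interest $11.89; balance after payment $846.23.
Closed form: n = −ln(1 − rB₀/P)/ln(1+r) = −ln(0.89744)/ln(1.01233) ≈ 8.827, so the balance reaches zero during payment 9.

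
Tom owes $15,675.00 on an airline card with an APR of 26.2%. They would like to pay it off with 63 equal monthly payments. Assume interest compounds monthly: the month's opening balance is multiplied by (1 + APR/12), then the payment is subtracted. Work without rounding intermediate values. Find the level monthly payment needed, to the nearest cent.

$460.29

Monthly rate r = 26.2%/12 = 2.18333% = 0.0218333.
Level-payment amortization: P = B₀·r / (1 − (1+r)^(−n)) = 15675.00·0.0218333 / (1 − 1.02183^(−63)).
Denominator 1 − (1+r)^(−63) = 0.74351861.
P = 342.238 / 0.74351861 ≈ 460.29.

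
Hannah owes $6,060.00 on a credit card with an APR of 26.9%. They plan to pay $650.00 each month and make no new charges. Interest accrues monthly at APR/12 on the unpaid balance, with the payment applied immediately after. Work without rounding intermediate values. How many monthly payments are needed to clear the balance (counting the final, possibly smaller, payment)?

11 payments

Monthly rate r = 26.9%/12 = 2.24167% = 0.0224167.
Recurrence: B ← B·(1+r) − $650.00.
Month 1: interest $135.84; balance after payment $5,545.85.
Month 2: interest $124.32; balance after payment $5,020.16.
Closed form: n = −ln(1 − rB₀/P)/ln(1+r) = −ln(0.79101)/ln(1.02242) ≈ 10.575, so the balance reaches zero during payment 11.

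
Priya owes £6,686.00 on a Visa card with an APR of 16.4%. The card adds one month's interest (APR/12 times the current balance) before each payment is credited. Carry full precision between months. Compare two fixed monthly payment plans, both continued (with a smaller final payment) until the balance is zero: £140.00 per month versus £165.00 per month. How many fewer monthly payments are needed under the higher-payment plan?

Monthly rate r = 16.4%/12 = 1.36667% = 0.0136667.
At £140.00/mo: n = ⌈−ln(1 − rB₀/P)/ln(1+r)⌉ = 78 payments (last £126.98); total interest = total paid − £6,686.00 = £4,220.98.
At £165.00/mo: 60 payments (last £74.33); total interest £3,123.33.
Payments saved = 78 − 60 = 18.

18 fewer payments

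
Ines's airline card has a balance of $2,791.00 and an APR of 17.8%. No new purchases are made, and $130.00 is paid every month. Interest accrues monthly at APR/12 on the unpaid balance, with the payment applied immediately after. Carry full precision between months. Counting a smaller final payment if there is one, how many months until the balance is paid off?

27 months

Monthly rate r = 17.8%/12 = 1.48333% = 0.0148333.
Recurrence: B ← B·(1+r) − $130.00.
Month 1: interest $41.40; balance after payment $2,702.40.
Month 2: interest $40.09; balance after payment $2,612.49.
Closed form: n = −ln(1 − rB₀/P)/ln(1+r) = −ln(0.68154)/ln(1.01483) ≈ 26.038, so the balance reaches zero during payment 27.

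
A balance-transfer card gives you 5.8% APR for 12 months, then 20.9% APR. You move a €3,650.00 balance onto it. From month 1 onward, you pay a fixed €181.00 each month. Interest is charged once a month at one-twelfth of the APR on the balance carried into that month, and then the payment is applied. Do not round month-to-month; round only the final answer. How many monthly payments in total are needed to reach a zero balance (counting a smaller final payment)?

Promo months 1–12 at r₀ = 5.8%/12 = 0.00483333; months 13+ at r₁ = 20.9%/12 = 0.0174167.
After month 12: iterate B ← B·(1+r₀) − €181.00 for 12 months → €1,636.74.
Then at r₁ with €181.00/mo: n₂ = −ln(1 − r₁·B/P)/ln(1+r₁) ≈ 9.93 → 10 more payments.

22 payments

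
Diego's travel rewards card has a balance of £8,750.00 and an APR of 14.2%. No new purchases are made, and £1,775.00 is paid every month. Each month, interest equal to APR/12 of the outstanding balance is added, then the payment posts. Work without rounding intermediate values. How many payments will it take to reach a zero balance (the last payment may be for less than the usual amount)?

Monthly rate r = 14.2%/12 = 1.18333% = 0.0118333.
Recurrence: B ← B·(1+r) − £1,775.00.
Month 1: interest £103.54; balance after payment £7,078.54.
Month 2: interest £83.76; balance after payment £5,387.30.
Month 3: interest £63.75; balance after payment £3,676.05.
Month 4: interest £43.50; balance after payment £1,944.55.
Month 5: interest £23.01; balance after payment £192.56.
Month 6: interest £2.28; balance after payment £0.00.

6 months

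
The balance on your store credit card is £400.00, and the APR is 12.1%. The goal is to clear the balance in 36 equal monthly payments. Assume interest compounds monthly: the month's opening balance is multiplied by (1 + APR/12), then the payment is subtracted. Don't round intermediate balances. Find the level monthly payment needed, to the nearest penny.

Monthly rate r = 12.1%/12 = 1.00833% = 0.0100833.
Level-payment amortization: P = B₀·r / (1 − (1+r)^(−n)) = 400.00·0.0100833 / (1 − 1.01008^(−36)).
Denominator 1 − (1+r)^(−36) = 0.3031479.
P = 4.03333 / 0.3031479 ≈ 13.30.

£13.30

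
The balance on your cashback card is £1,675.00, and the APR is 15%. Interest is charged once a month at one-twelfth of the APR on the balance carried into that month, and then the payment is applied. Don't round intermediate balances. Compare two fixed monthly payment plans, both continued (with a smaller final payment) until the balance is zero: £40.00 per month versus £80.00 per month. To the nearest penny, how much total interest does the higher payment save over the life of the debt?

Monthly rate r = 15%/12 = 1.25% = 0.0125.
At £40.00/mo: n = ⌈−ln(1 − rB₀/P)/ln(1+r)⌉ = 60 payments (last £26.55); total interest = total paid − £1,675.00 = £711.55.
At £80.00/mo: 25 payments (last £34.19); total interest £279.19.
Interest saved = £711.55 − £279.19 = £432.36.

£432.36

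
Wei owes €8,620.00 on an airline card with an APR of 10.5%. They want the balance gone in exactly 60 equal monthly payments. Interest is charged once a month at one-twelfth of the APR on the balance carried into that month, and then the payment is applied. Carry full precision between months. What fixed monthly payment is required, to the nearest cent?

Monthly rate r = 10.5%/12 = 0.875% = 0.00875.
Level-payment amortization: P = B₀·r / (1 − (1+r)^(−n)) = 8620.00·0.00875 / (1 − 1.00875^(−60)).
Denominator 1 − (1+r)^(−60) = 0.407092238.
P = 75.425 / 0.407092238 ≈ 185.28.

€185.28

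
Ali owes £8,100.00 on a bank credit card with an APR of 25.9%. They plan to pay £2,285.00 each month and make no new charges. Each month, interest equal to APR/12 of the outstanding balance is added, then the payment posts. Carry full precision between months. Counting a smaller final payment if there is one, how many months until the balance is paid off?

Monthly rate r = 25.9%/12 = 2.15833% = 0.0215833.
Recurrence: B ← B·(1+r) − £2,285.00.
Month 1: interest £174.82; balance after payment £5,989.83.
Month 2: interest £129.28; balance after payment £3,834.11.
Month 3: interest £82.75; balance after payment £1,631.86.
Month 4: interest £35.22; balance after payment £0.00.

4 months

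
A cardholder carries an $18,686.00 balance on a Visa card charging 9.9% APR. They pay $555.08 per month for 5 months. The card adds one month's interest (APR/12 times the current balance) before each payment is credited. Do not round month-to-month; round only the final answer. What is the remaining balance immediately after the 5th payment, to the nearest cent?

Monthly rate r = 9.9%/12 = 0.825% = 0.00825.
Each month: B ← B·(1+r) − $555.08.
Month 1: interest $154.16; balance after payment $18,285.08.
Month 2: interest $150.85; balance after payment $17,880.85.
Month 3: interest $147.52; balance after payment $17,473.29.
Month 4: interest $144.15; balance after payment $17,062.36.
Month 5: interest $140.76; balance after payment $16,648.05.

$16,648.05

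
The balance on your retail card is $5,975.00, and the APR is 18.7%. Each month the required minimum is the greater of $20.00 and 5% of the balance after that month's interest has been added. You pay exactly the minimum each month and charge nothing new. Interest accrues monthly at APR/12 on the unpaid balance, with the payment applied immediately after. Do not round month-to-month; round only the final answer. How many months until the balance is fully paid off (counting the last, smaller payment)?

100 months

Monthly rate r = 18.7%/12 = 1.55833% = 0.0155833.
While 5% of the post-interest balance exceeds $20.00, each month B ← (B·(1+r))·(1 − 0.05), i.e. B shrinks by the factor (1+r)·0.95 = 0.9648.
This holds for months 1–76. Entering month 77 the balance is $392.39; 5% of the post-interest balance is now below $20.00, so the flat $20.00 minimum applies from here.
From month 77 a fixed $20.00 at rate r clears $392.39 in 24 more payments. Total: 76 + 24 = 100 months.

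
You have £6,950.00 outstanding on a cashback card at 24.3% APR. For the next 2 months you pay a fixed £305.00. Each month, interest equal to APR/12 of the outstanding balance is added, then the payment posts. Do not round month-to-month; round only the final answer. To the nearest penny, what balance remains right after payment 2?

Monthly rate r = 24.3%/12 = 2.025% = 0.02025.
Each month: B ← B·(1+r) − £305.00.
Month 1: interest £140.74; balance after payment £6,785.74.
Month 2: interest £137.41; balance after payment £6,618.15.

£6,618.15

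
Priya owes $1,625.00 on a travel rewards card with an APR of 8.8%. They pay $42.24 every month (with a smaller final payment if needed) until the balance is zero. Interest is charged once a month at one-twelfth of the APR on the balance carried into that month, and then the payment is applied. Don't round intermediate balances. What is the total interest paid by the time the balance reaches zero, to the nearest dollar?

$291

Monthly rate r = 8.8%/12 = 0.733333% = 0.00733333.
Payoff takes n = ⌈−ln(1 − rB₀/P)/ln(1+r)⌉ = ⌈45.363⌉ = 46 payments; the last is $15.38.
Total paid = 45·$42.24 + $15.38 = $1,916.18.
Total interest = total paid − principal = $1,916.18 − $1,625.00 = $291.18.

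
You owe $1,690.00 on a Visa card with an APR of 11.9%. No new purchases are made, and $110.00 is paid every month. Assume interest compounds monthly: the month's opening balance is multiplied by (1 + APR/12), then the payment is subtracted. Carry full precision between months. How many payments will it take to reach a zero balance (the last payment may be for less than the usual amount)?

Monthly rate r = 11.9%/12 = 0.991667% = 0.00991667.
Recurrence: B ← B·(1+r) − $110.00.
Month 1: interest $16.76; balance after payment $1,596.76.
Month 2: interest $15.83; balance after payment $1,502.59.
Closed form: n = −ln(1 − rB₀/P)/ln(1+r) = −ln(0.84764)/ln(1.00992) ≈ 16.751, so the balance reaches zero during payment 17.

17 payments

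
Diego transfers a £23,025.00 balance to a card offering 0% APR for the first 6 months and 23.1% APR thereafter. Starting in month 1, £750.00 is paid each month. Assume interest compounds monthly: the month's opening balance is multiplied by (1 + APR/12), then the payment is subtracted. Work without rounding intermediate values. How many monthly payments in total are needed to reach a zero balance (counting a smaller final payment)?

40 months

Promo months 1–6 at r₀ = 0%/12 = 0; months 7+ at r₁ = 23.1%/12 = 0.01925.
After month 6 (no interest yet): B = £23,025.00 − 6·£750.00 = £18,525.00.
Then at r₁ with £750.00/mo: n₂ = −ln(1 − r₁·B/P)/ln(1+r₁) ≈ 33.84 → 34 more payments.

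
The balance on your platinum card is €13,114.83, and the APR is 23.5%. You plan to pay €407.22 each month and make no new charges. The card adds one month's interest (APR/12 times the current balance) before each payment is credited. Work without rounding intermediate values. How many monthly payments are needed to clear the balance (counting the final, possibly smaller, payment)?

Monthly rate r = 23.5%/12 = 1.95833% = 0.0195833.
Recurrence: B ← B·(1+r) − €407.22.
Month 1: interest €256.83; balance after payment €12,964.44.
Month 2: interest €253.89; balance after payment €12,811.11.
Closed form: n = −ln(1 − rB₀/P)/ln(1+r) = −ln(0.3693)/ln(1.01958) ≈ 51.363, so the balance reaches zero during payment 52.

52 months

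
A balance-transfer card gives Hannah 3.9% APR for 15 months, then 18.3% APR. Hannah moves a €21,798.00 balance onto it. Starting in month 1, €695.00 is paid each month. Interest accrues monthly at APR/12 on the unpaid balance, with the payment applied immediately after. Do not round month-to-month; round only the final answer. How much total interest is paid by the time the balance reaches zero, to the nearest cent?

Promo months 1–15 at r₀ = 3.9%/12 = 0.00325; months 16+ at r₁ = 18.3%/12 = 0.01525.
After month 15: iterate B ← B·(1+r₀) − €695.00 for 15 months → €12,219.63.
Then at r₁ with €695.00/mo: n₂ = −ln(1 − r₁·B/P)/ln(1+r₁) ≈ 20.62 → 21 more payments.
Total paid = 35·€695.00 + €435.30 = €24,760.30; interest = €24,760.30 − €21,798.00 = €2,962.30.

€2,962.30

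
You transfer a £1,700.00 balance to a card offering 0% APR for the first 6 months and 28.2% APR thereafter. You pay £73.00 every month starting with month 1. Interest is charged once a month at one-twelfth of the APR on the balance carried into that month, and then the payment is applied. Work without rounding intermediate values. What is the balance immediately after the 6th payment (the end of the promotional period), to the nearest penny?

£1,262.00

Promo months 1–6 at r₀ = 0%/12 = 0; months 7+ at r₁ = 28.2%/12 = 0.0235.
After month 6 (no interest yet): B = £1,700.00 − 6·£73.00 = £1,262.00.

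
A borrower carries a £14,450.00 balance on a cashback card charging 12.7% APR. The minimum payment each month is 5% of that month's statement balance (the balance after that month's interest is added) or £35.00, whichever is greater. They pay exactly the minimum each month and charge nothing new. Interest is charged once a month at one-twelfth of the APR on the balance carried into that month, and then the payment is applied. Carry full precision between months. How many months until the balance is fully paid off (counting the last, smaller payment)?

97 months

Monthly rate r = 12.7%/12 = 1.05833% = 0.0105833.
While 5% of the post-interest balance exceeds £35.00, each month B ← (B·(1+r))·(1 − 0.05), i.e. B shrinks by the factor (1+r)·0.95 = 0.96005.
This holds for months 1–75. Entering month 76 the balance is £679.28; 5% of the post-interest balance is now below £35.00, so the flat £35.00 minimum applies from here.
From month 76 a fixed £35.00 at rate r clears £679.28 in 22 more payments. Total: 75 + 22 = 97 months.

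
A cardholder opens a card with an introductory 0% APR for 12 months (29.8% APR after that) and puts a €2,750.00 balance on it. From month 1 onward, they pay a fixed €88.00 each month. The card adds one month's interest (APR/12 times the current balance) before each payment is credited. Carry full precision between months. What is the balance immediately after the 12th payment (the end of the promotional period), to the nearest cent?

Promo months 1–12 at r₀ = 0%/12 = 0; months 13+ at r₁ = 29.8%/12 = 0.0248333.
After month 12 (no interest yet): B = €2,750.00 − 12·€88.00 = €1,694.00.

€1,694.00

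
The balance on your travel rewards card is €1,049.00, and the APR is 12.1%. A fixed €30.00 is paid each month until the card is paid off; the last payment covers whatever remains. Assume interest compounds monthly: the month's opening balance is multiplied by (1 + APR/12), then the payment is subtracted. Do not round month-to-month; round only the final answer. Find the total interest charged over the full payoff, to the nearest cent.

€251.05

Monthly rate r = 12.1%/12 = 1.00833% = 0.0100833.
Payoff takes n = ⌈−ln(1 − rB₀/P)/ln(1+r)⌉ = ⌈43.334⌉ = 44 payments; the last is €10.05.
Total paid = 43·€30.00 + €10.05 = €1,300.05.
Total interest = total paid − principal = €1,300.05 − €1,049.00 = €251.05.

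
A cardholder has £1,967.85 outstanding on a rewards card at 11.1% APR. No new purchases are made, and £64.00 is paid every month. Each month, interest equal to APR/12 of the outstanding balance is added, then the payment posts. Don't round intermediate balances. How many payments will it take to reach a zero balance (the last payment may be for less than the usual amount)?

37 payments

Monthly rate r = 11.1%/12 = 0.925% = 0.00925.
Recurrence: B ← B·(1+r) − £64.00.
Month 1: interest £18.20; balance after payment £1,922.05.
Month 2: interest £17.78; balance after payment £1,875.83.
Closed form: n = −ln(1 − rB₀/P)/ln(1+r) = −ln(0.71558)/ln(1.00925) ≈ 36.346, so the balance reaches zero during payment 37.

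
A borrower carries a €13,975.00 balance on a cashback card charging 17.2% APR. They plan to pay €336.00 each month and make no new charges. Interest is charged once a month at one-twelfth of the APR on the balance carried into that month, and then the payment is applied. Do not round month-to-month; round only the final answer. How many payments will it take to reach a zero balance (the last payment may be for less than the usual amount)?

Monthly rate r = 17.2%/12 = 1.43333% = 0.0143333.
Recurrence: B ← B·(1+r) − €336.00.
Month 1: interest €200.31; balance after payment €13,839.31.
Month 2: interest €198.36; balance after payment €13,701.67.
Closed form: n = −ln(1 − rB₀/P)/ln(1+r) = −ln(0.40384)/ln(1.01433) ≈ 63.712, so the balance reaches zero during payment 64.

64 months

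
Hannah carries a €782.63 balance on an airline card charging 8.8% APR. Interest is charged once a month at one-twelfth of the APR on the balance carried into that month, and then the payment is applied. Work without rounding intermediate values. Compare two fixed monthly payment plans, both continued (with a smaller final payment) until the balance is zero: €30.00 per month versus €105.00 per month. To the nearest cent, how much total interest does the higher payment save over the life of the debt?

Monthly rate r = 8.8%/12 = 0.733333% = 0.00733333.
At €30.00/mo: n = ⌈−ln(1 − rB₀/P)/ln(1+r)⌉ = 30 payments (last €1.85); total interest = total paid − €782.63 = €89.22.
At €105.00/mo: 8 payments (last €72.86); total interest €25.23.
Interest saved = €89.22 − €25.23 = €63.99.

€63.99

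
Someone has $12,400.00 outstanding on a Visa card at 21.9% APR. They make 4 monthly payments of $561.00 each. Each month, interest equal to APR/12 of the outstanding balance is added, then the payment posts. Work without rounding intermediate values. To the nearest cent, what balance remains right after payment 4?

Monthly rate r = 21.9%/12 = 1.825% = 0.01825.
Each month: B ← B·(1+r) − $561.00.
Month 1: interest $226.30; balance after payment $12,065.30.
Month 2: interest $220.19; balance after payment $11,724.49.
Month 3: interest $213.97; balance after payment $11,377.46.
Month 4: interest $207.64; balance after payment $11,024.10.

$11,024.10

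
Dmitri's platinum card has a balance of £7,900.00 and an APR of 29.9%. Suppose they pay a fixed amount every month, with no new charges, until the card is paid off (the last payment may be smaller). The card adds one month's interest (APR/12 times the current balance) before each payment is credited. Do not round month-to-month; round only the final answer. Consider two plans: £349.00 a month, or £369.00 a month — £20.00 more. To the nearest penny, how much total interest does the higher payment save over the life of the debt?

Monthly rate r = 29.9%/12 = 2.49167% = 0.0249167.
At £349.00/mo: n = ⌈−ln(1 − rB₀/P)/ln(1+r)⌉ = 34 payments (last £255.77); total interest = total paid − £7,900.00 = £3,872.77.
At £369.00/mo: 31 payments (last £360.58); total interest £3,530.58.
Interest saved = £3,872.77 − £3,530.58 = £342.19.

£342.19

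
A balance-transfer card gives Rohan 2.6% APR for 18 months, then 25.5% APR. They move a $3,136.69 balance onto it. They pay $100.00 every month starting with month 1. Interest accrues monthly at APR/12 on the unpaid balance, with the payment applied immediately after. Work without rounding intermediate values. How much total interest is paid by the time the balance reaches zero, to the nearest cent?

Promo months 1–18 at r₀ = 2.6%/12 = 0.00216667; months 19+ at r₁ = 25.5%/12 = 0.02125.
After month 18: iterate B ← B·(1+r₀) − $100.00 for 18 months → $1,427.76.
Then at r₁ with $100.00/mo: n₂ = −ln(1 − r₁·B/P)/ln(1+r₁) ≈ 17.19 → 18 more payments.
Total paid = 35·$100.00 + $19.56 = $3,519.56; interest = $3,519.56 − $3,136.69 = $382.87.

$382.87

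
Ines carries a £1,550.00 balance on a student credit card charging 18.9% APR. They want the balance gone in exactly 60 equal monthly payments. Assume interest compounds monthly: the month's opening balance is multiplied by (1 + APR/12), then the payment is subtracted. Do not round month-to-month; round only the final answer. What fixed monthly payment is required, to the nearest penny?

Monthly rate r = 18.9%/12 = 1.575% = 0.01575.
Level-payment amortization: P = B₀·r / (1 − (1+r)^(−n)) = 1550.00·0.01575 / (1 − 1.01575^(−60)).
Denominator 1 − (1+r)^(−60) = 0.608447375.
P = 24.4125 / 0.608447375 ≈ 40.12.

£40.12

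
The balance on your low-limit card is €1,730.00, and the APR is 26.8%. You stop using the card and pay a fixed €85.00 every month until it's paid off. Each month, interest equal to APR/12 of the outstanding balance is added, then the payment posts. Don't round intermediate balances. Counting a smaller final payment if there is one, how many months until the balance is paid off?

28 payments

Monthly rate r = 26.8%/12 = 2.23333% = 0.0223333.
Recurrence: B ← B·(1+r) − €85.00.
Month 1: interest €38.64; balance after payment €1,683.64.
Month 2: interest €37.60; balance after payment €1,636.24.
Closed form: n = −ln(1 − rB₀/P)/ln(1+r) = −ln(0.54545)/ln(1.02233) ≈ 27.443, so the balance reaches zero during payment 28.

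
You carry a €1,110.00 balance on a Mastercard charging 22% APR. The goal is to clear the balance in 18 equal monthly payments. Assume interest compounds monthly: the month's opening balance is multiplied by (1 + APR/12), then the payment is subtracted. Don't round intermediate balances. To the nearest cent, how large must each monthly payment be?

Monthly rate r = 22%/12 = 1.83333% = 0.0183333.
Level-payment amortization: P = B₀·r / (1 − (1+r)^(−n)) = 1110.00·0.0183333 / (1 − 1.01833^(−18)).
Denominator 1 − (1+r)^(−18) = 0.278924529.
P = 20.35 / 0.278924529 ≈ 72.96.

€72.96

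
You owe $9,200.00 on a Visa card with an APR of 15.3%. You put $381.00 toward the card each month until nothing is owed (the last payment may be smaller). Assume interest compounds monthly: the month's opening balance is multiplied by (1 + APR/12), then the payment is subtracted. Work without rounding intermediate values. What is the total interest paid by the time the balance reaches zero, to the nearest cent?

Monthly rate r = 15.3%/12 = 1.275% = 0.01275.
Payoff takes n = ⌈−ln(1 − rB₀/P)/ln(1+r)⌉ = ⌈29.045⌉ = 30 payments; the last is $17.38.
Total paid = 29·$381.00 + $17.38 = $11,066.38.
Total interest = total paid − principal = $11,066.38 − $9,200.00 = $1,866.38.

$1,866.38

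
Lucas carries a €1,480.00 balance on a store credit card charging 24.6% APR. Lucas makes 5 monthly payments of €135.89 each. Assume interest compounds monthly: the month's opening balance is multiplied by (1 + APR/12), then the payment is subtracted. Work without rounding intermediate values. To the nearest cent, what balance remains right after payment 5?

Monthly rate r = 24.6%/12 = 2.05% = 0.0205.
Each month: B ← B·(1+r) − €135.89.
Month 1: interest €30.34; balance after payment €1,374.45.
Month 2: interest €28.18; balance after payment €1,266.74.
Month 3: interest €25.97; balance after payment €1,156.81.
Month 4: interest €23.71; balance after payment €1,044.64.
Month 5: interest €21.42; balance after payment €930.16.

€930.16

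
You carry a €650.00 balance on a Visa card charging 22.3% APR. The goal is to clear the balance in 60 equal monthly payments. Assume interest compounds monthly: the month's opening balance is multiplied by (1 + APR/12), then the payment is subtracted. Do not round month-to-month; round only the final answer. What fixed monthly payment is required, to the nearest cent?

€18.06

Monthly rate r = 22.3%/12 = 1.85833% = 0.0185833.
Level-payment amortization: P = B₀·r / (1 − (1+r)^(−n)) = 650.00·0.0185833 / (1 − 1.01858^(−60)).
Denominator 1 − (1+r)^(−60) = 0.668711731.
P = 12.0792 / 0.668711731 ≈ 18.06.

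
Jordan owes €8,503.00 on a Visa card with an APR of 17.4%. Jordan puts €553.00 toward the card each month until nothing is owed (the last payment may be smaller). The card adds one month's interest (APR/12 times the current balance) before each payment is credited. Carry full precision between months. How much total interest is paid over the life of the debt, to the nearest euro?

€1,188

Monthly rate r = 17.4%/12 = 1.45% = 0.0145.
Payoff takes n = ⌈−ln(1 − rB₀/P)/ln(1+r)⌉ = ⌈17.523⌉ = 18 payments; the last is €290.08.
Total paid = 17·€553.00 + €290.08 = €9,691.08.
Total interest = total paid − principal = €9,691.08 − €8,503.00 = €1,188.08.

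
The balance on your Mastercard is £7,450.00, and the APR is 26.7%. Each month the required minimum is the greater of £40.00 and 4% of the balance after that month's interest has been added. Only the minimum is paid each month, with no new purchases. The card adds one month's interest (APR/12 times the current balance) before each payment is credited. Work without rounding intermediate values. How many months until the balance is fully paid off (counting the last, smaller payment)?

Monthly rate r = 26.7%/12 = 2.225% = 0.02225.
While 4% of the post-interest balance exceeds £40.00, each month B ← (B·(1+r))·(1 − 0.04), i.e. B shrinks by the factor (1+r)·0.96 = 0.98136.
This holds for months 1–108. Entering month 109 the balance is £976.38; 4% of the post-interest balance is now below £40.00, so the flat £40.00 minimum applies from here.
From month 109 a fixed £40.00 at rate r clears £976.38 in 36 more payments. Total: 108 + 36 = 144 months.

144 months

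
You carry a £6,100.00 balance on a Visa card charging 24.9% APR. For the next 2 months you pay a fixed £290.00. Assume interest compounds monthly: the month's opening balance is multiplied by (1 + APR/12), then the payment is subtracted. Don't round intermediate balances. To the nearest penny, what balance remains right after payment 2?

£5,769.76

Monthly rate r = 24.9%/12 = 2.075% = 0.02075.
Each month: B ← B·(1+r) − £290.00.
Month 1: interest £126.57; balance after payment £5,936.57.
Month 2: interest £123.18; balance after payment £5,769.76.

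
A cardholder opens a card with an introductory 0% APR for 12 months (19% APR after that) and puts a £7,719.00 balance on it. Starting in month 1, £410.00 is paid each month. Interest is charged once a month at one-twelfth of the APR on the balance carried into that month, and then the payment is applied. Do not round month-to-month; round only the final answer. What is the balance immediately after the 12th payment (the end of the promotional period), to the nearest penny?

£2,799.00

Promo months 1–12 at r₀ = 0%/12 = 0; months 13+ at r₁ = 19%/12 = 0.0158333.
After month 12 (no interest yet): B = £7,719.00 − 12·£410.00 = £2,799.00.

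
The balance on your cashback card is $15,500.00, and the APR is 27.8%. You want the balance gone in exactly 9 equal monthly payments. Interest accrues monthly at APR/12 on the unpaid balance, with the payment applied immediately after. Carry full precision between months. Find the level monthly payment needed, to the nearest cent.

Monthly rate r = 27.8%/12 = 2.31667% = 0.0231667.
Level-payment amortization: P = B₀·r / (1 − (1+r)^(−n)) = 15500.00·0.0231667 / (1 − 1.02317^(−9)).
Denominator 1 − (1+r)^(−9) = 0.18626583.
P = 359.083 / 0.18626583 ≈ 1927.80.

$1,927.80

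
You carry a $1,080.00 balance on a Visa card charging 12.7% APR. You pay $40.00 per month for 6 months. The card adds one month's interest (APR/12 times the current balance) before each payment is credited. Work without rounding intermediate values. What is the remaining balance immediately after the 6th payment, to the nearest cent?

Monthly rate r = 12.7%/12 = 1.05833% = 0.0105833.
Each month: B ← B·(1+r) − $40.00.
Month 1: interest $11.43; balance after payment $1,051.43.
Month 2: interest $11.13; balance after payment $1,022.56.
Month 3: interest $10.82; balance after payment $993.38.
Month 4: interest $10.51; balance after payment $963.89.
Month 5: interest $10.20; balance after payment $934.09.
Month 6: interest $9.89; balance after payment $903.98.

$903.98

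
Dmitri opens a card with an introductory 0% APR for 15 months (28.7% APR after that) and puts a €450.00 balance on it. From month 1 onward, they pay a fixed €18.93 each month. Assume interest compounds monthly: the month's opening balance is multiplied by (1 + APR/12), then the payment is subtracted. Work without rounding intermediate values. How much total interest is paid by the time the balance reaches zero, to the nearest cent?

€22.54

Promo months 1–15 at r₀ = 0%/12 = 0; months 16+ at r₁ = 28.7%/12 = 0.0239167.
After month 15 (no interest yet): B = €450.00 − 15·€18.93 = €166.05.
Then at r₁ with €18.93/mo: n₂ = −ln(1 − r₁·B/P)/ln(1+r₁) ≈ 9.96 → 10 more payments.
Total paid = 24·€18.93 + €18.22 = €472.54; interest = €472.54 − €450.00 = €22.54.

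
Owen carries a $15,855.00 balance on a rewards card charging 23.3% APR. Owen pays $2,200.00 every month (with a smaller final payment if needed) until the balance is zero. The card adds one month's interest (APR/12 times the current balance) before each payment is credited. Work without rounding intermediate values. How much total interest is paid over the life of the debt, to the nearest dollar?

$1,393

Monthly rate r = 23.3%/12 = 1.94167% = 0.0194167.
Payoff takes n = ⌈−ln(1 − rB₀/P)/ln(1+r)⌉ = ⌈7.839⌉ = 8 payments; the last is $1,848.18.
Total paid = 7·$2,200.00 + $1,848.18 = $17,248.18.
Total interest = total paid − principal = $17,248.18 − $15,855.00 = $1,393.18.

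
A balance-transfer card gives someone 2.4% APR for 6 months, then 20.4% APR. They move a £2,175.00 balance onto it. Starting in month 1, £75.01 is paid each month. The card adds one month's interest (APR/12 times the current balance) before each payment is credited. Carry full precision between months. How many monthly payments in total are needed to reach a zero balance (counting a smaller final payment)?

Promo months 1–6 at r₀ = 2.4%/12 = 0.002; months 7+ at r₁ = 20.4%/12 = 0.017.
After month 6: iterate B ← B·(1+r₀) − £75.01 for 6 months → £1,748.91.
Then at r₁ with £75.01/mo: n₂ = −ln(1 − r₁·B/P)/ln(1+r₁) ≈ 29.95 → 30 more payments.

36 months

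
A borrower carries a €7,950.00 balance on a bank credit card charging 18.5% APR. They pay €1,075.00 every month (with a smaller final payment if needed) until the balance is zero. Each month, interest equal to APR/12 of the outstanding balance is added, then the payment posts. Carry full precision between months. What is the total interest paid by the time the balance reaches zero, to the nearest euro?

€556

Monthly rate r = 18.5%/12 = 1.54167% = 0.0154167.
Payoff takes n = ⌈−ln(1 − rB₀/P)/ln(1+r)⌉ = ⌈7.912⌉ = 8 payments; the last is €981.44.
Total paid = 7·€1,075.00 + €981.44 = €8,506.44.
Total interest = total paid − principal = €8,506.44 − €7,950.00 = €556.44.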